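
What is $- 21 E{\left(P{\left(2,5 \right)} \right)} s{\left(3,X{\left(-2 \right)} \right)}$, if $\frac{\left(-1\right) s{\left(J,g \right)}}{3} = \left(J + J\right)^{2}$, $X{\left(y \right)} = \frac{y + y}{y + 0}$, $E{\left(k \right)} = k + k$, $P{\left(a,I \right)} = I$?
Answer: $22680$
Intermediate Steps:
$E{\left(k \right)} = 2 k$
$X{\left(y \right)} = 2$ ($X{\left(y \right)} = \frac{2 y}{y} = 2$)
$s{\left(J,g \right)} = - 12 J^{2}$ ($s{\left(J,g \right)} = - 3 \left(J + J\right)^{2} = - 3 \left(2 J\right)^{2} = - 3 \cdot 4 J^{2} = - 12 J^{2}$)
$- 21 E{\left(P{\left(2,5 \right)} \right)} s{\left(3,X{\left(-2 \right)} \right)} = - 21 \cdot 2 \cdot 5 \left(- 12 \cdot 3^{2}\right) = \left(-21\right) 10 \left(\left(-12\right) 9\right) = \left(-210\right) \left(-108\right) = 22680$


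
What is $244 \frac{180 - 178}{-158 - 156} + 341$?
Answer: $\frac{53293}{157} \approx 339.45$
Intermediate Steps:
$244 \frac{180 - 178}{-158 - 156} + 341 = 244 \frac{2}{-314} + 341 = 244 \cdot 2 \left(- \frac{1}{314}\right) + 341 = 244 \left(- \frac{1}{157}\right) + 341 = - \frac{244}{157} + 341 = \frac{53293}{157}$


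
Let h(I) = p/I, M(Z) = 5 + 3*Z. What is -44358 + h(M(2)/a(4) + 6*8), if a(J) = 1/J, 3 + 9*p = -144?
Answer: -12242857/276 ≈ -44358.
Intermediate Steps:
p = -49/3 (p = -1/3 + (1/9)*(-144) = -1/3 - 16 = -49/3 ≈ -16.333)
a(J) = 1/J
h(I) = -49/(3*I)
-44358 + h(M(2)/a(4) + 6*8) = -44358 - 49/(3*((5 + 3*2)/(1/4) + 6*8)) = -44358 - 49/(3*((5 + 6)/(1/4) + 48)) = -44358 - 49/(3*(11*4 + 48)) = -44358 - 49/(3*(44 + 48)) = -44358 - 49/3/92 = -44358 - 49/3*1/92 = -44358 - 49/276 = -12242857/276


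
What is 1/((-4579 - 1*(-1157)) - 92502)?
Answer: -1/95924 ≈ -1.0425e-5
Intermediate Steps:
1/((-4579 - 1*(-1157)) - 92502) = 1/((-4579 + 1157) - 92502) = 1/(-3422 - 92502) = 1/(-95924) = -1/95924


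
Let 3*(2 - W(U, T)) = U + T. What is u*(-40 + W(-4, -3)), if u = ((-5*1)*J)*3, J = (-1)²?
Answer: 535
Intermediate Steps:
J = 1
W(U, T) = 2 - T/3 - U/3 (W(U, T) = 2 - (U + T)/3 = 2 - (T + U)/3 = 2 + (-T/3 - U/3) = 2 - T/3 - U/3)
u = -15 (u = (-5*1*1)*3 = -5*1*3 = -5*3 = -15)
u*(-40 + W(-4, -3)) = -15*(-40 + (2 - ⅓*(-3) - ⅓*(-4))) = -15*(-40 + (2 + 1 + 4/3)) = -15*(-40 + 13/3) = -15*(-107/3) = 535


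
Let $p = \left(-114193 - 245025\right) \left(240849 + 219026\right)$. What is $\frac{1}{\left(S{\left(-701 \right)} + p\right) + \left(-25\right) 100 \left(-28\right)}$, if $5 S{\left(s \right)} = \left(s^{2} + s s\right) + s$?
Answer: $- \frac{5}{825975556649} \approx -6.0534 \cdot 10^{-12}$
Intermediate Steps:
$p = -165195377750$ ($p = \left(-359218\right) 459875 = -165195377750$)
$S{\left(s \right)} = \frac{s}{5} + \frac{2 s^{2}}{5}$ ($S{\left(s \right)} = \frac{\left(s^{2} + s s\right) + s}{5} = \frac{\left(s^{2} + s^{2}\right) + s}{5} = \frac{2 s^{2} + s}{5} = \frac{s + 2 s^{2}}{5} = \frac{s}{5} + \frac{2 s^{2}}{5}$)
$\frac{1}{\left(S{\left(-701 \right)} + p\right) + \left(-25\right) 100 \left(-28\right)} = \frac{1}{\left(\frac{1}{5} \left(-701\right) \left(1 + 2 \left(-701\right)\right) - 165195377750\right) + \left(-25\right) 100 \left(-28\right)} = \frac{1}{\left(\frac{1}{5} \left(-701\right) \left(1 - 1402\right) - 165195377750\right) - -70000} = \frac{1}{\left(\frac{1}{5} \left(-701\right) \left(-1401\right) - 165195377750\right) + 70000} = \frac{1}{\left(\frac{982101}{5} - 165195377750\right) + 70000} = \frac{1}{- \frac{825975906649}{5} + 70000} = \frac{1}{- \frac{825975556649}{5}} = - \frac{5}{825975556649}$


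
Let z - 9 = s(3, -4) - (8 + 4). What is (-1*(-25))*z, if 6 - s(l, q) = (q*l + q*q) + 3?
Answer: -100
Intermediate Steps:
s(l, q) = 3 - q² - l*q (s(l, q) = 6 - ((q*l + q*q) + 3) = 6 - ((l*q + q²) + 3) = 6 - ((q² + l*q) + 3) = 6 - (3 + q² + l*q) = 6 + (-3 - q² - l*q) = 3 - q² - l*q)
z = -4 (z = 9 + ((3 - 1*(-4)² - 1*3*(-4)) - (8 + 4)) = 9 + ((3 - 1*16 + 12) - 1*12) = 9 + ((3 - 16 + 12) - 12) = 9 + (-1 - 12) = 9 - 13 = -4)
(-1*(-25))*z = -1*(-25)*(-4) = 25*(-4) = -100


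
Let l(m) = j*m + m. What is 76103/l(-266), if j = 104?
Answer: -76103/27930 ≈ -2.7248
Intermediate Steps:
l(m) = 105*m (l(m) = 104*m + m = 105*m)
76103/l(-266) = 76103/((105*(-266))) = 76103/(-27930) = 76103*(-1/27930) = -76103/27930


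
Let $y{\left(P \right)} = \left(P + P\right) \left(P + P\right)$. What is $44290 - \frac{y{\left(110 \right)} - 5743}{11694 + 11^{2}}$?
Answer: $\frac{523243693}{11815} \approx 44286.0$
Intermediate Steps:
$y{\left(P \right)} = 4 P^{2}$ ($y{\left(P \right)} = 2 P 2 P = 4 P^{2}$)
$44290 - \frac{y{\left(110 \right)} - 5743}{11694 + 11^{2}} = 44290 - \frac{4 \cdot 110^{2} - 5743}{11694 + 11^{2}} = 44290 - \frac{4 \cdot 12100 - 5743}{11694 + 121} = 44290 - \frac{48400 - 5743}{11815} = 44290 - 42657 \cdot \frac{1}{11815} = 44290 - \frac{42657}{11815} = \frac{523243693}{11815}$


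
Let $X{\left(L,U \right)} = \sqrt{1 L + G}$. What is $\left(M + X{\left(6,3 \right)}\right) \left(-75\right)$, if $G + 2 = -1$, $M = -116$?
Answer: $8700 - 75 \sqrt{3} \approx 8570.1$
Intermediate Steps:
$G = -3$ ($G = -2 - 1 = -3$)
$X{\left(L,U \right)} = \sqrt{-3 + L}$ ($X{\left(L,U \right)} = \sqrt{1 L - 3} = \sqrt{L - 3} = \sqrt{-3 + L}$)
$\left(M + X{\left(6,3 \right)}\right) \left(-75\right) = \left(-116 + \sqrt{-3 + 6}\right) \left(-75\right) = \left(-116 + \sqrt{3}\right) \left(-75\right) = 8700 - 75 \sqrt{3}$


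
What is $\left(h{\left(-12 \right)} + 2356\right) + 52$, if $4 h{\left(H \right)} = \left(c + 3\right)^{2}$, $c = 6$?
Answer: $\frac{9713}{4} \approx 2428.3$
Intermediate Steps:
$h{\left(H \right)} = \frac{81}{4}$ ($h{\left(H \right)} = \frac{\left(6 + 3\right)^{2}}{4} = \frac{9^{2}}{4} = \frac{1}{4} \cdot 81 = \frac{81}{4}$)
$\left(h{\left(-12 \right)} + 2356\right) + 52 = \left(\frac{81}{4} + 2356\right) + 52 = \frac{9505}{4} + 52 = \frac{9713}{4}$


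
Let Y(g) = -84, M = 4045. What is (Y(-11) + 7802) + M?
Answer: 11763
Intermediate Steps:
(Y(-11) + 7802) + M = (-84 + 7802) + 4045 = 7718 + 4045 = 11763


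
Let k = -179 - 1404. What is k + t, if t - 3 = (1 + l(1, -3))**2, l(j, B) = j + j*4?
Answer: -1544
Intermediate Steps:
l(j, B) = 5*j (l(j, B) = j + 4*j = 5*j)
k = -1583
t = 39 (t = 3 + (1 + 5*1)**2 = 3 + (1 + 5)**2 = 3 + 6**2 = 3 + 36 = 39)
k + t = -1583 + 39 = -1544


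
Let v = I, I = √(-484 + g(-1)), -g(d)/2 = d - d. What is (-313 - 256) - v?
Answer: -569 - 22*I ≈ -569.0 - 22.0*I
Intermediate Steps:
g(d) = 0 (g(d) = -2*(d - d) = -2*0 = 0)
I = 22*I (I = √(-484 + 0) = √(-484) = 22*I ≈ 22.0*I)
v = 22*I ≈ 22.0*I
(-313 - 256) - v = (-313 - 256) - 22*I = -569 - 22*I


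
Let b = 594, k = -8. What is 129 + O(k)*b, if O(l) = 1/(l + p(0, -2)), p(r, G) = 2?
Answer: 30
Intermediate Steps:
O(l) = 1/(2 + l) (O(l) = 1/(l + 2) = 1/(2 + l))
129 + O(k)*b = 129 + 594/(2 - 8) = 129 + 594/(-6) = 129 - ⅙*594 = 129 - 99 = 30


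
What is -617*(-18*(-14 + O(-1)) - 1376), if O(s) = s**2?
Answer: 704614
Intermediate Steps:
-617*(-18*(-14 + O(-1)) - 1376) = -617*(-18*(-14 + (-1)**2) - 1376) = -617*(-18*(-14 + 1) - 1376) = -617*(-18*(-13) - 1376) = -617*(234 - 1376) = -617*(-1142) = 704614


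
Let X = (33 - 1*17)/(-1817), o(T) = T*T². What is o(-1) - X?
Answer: -1801/1817 ≈ -0.99119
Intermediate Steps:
o(T) = T³
X = -16/1817 (X = (33 - 17)*(-1/1817) = 16*(-1/1817) = -16/1817 ≈ -0.0088057)
o(-1) - X = (-1)³ - 1*(-16/1817) = -1 + 16/1817 = -1801/1817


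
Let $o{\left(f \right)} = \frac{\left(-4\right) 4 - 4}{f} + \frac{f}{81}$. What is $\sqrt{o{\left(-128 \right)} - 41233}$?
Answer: $\frac{i \sqrt{213759254}}{72} \approx 203.06 i$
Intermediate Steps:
$o{\left(f \right)} = - \frac{20}{f} + \frac{f}{81}$ ($o{\left(f \right)} = \frac{-16 - 4}{f} + f \frac{1}{81} = - \frac{20}{f} + \frac{f}{81}$)
$\sqrt{o{\left(-128 \right)} - 41233} = \sqrt{\left(- \frac{20}{-128} + \frac{1}{81} \left(-128\right)\right) - 41233} = \sqrt{\left(\left(-20\right) \left(- \frac{1}{128}\right) - \frac{128}{81}\right) - 41233} = \sqrt{\left(\frac{5}{32} - \frac{128}{81}\right) - 41233} = \sqrt{- \frac{3691}{2592} - 41233} = \sqrt{- \frac{106879627}{2592}} = \frac{i \sqrt{213759254}}{72}$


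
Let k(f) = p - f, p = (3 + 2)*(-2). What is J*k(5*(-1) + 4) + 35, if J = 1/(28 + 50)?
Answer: 907/26 ≈ 34.885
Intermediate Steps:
p = -10 (p = 5*(-2) = -10)
k(f) = -10 - f
J = 1/78 ≈ 0.012821
J*k(5*(-1) + 4) + 35 = (-10 - (5*(-1) + 4))/78 + 35 = (-10 - (-5 + 4))/78 + 35 = (-10 - 1*(-1))/78 + 35 = (-10 + 1)/78 + 35 = (1/78)*(-9) + 35 = -3/26 + 35 = 907/26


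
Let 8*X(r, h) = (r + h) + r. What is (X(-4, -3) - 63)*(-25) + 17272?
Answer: 151051/8 ≈ 18881.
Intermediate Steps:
X(r, h) = r/4 + h/8 (X(r, h) = ((r + h) + r)/8 = ((h + r) + r)/8 = (h + 2*r)/8 = r/4 + h/8)
(X(-4, -3) - 63)*(-25) + 17272 = (((1/4)*(-4) + (1/8)*(-3)) - 63)*(-25) + 17272 = ((-1 - 3/8) - 63)*(-25) + 17272 = (-11/8 - 63)*(-25) + 17272 = -515/8*(-25) + 17272 = 12875/8 + 17272 = 151051/8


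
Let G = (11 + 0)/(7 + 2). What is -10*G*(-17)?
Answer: 1870/9 ≈ 207.78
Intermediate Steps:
G = 11/9 ≈ 1.2222
-10*G*(-17) = -10*11/9*(-17) = -110/9*(-17) = 1870/9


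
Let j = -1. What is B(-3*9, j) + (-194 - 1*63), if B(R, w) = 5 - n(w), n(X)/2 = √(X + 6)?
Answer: -252 - 2*√5 ≈ -256.47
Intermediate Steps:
n(X) = 2*√(6 + X) (n(X) = 2*√(X + 6) = 2*√(6 + X))
B(R, w) = 5 - 2*√(6 + w)
B(-3*9, j) + (-194 - 1*63) = (5 - 2*√(6 - 1)) + (-194 - 1*63) = (5 - 2*√5) + (-194 - 63) = (5 - 2*√5) - 257 = -252 - 2*√5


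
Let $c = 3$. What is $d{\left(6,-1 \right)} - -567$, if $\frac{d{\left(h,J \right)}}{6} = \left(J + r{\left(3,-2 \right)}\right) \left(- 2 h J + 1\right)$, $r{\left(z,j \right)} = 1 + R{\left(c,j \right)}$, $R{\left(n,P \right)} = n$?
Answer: $801$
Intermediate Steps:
$r{\left(z,j \right)} = 4$ ($r{\left(z,j \right)} = 1 + 3 = 4$)
$d{\left(h,J \right)} = 6 \left(1 - 2 J h\right) \left(4 + J\right)$ ($d{\left(h,J \right)} = 6 \left(J + 4\right) \left(- 2 h J + 1\right) = 6 \left(4 + J\right) \left(- 2 J h + 1\right) = 6 \left(4 + J\right) \left(1 - 2 J h\right) = 6 \left(1 - 2 J h\right) \left(4 + J\right)$)
$d{\left(6,-1 \right)} - -567 = \left(24 + 6 \left(-1\right) - \left(-48\right) 6 - 72 \left(-1\right)^{2}\right) - -567 = \left(24 - 6 + 288 - 72 \cdot 1\right) + 567 = \left(24 - 6 + 288 - 72\right) + 567 = 234 + 567 = 801$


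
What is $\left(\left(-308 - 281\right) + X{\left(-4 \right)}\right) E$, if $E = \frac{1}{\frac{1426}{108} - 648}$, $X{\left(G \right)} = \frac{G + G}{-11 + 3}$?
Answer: $\frac{4536}{4897} \approx 0.92628$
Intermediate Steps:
$X{\left(G \right)} = - \frac{G}{4}$ ($X{\left(G \right)} = \frac{2 G}{-8} = 2 G \left(- \frac{1}{8}\right) = - \frac{G}{4}$)
$E = - \frac{54}{34279}$ ($E = \frac{1}{1426 \cdot \frac{1}{108} - 648} = \frac{1}{\frac{713}{54} - 648} = \frac{1}{- \frac{34279}{54}} = - \frac{54}{34279} \approx -0.0015753$)
$\left(\left(-308 - 281\right) + X{\left(-4 \right)}\right) E = \left(\left(-308 - 281\right) - -1\right) \left(- \frac{54}{34279}\right) = \left(-589 + 1\right) \left(- \frac{54}{34279}\right) = \left(-588\right) \left(- \frac{54}{34279}\right) = \frac{4536}{4897}$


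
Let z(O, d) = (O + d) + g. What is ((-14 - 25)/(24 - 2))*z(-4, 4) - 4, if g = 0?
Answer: -4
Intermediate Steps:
z(O, d) = O + d (z(O, d) = (O + d) + 0 = O + d)
((-14 - 25)/(24 - 2))*z(-4, 4) - 4 = ((-14 - 25)/(24 - 2))*(-4 + 4) - 4 = -39/22*0 - 4 = 0 - 4 = -4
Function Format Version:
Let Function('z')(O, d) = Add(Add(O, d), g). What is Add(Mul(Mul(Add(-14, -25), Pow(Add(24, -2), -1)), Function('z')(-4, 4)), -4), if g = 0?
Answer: -4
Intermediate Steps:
Function('z')(O, d) = Add(O, d) (Function('z')(O, d) = Add(Add(O, d), 0) = Add(O, d))
Add(Mul(Mul(Add(-14, -25), Pow(Add(24, -2), -1)), Function('z')(-4, 4)), -4) = Add(Mul(Mul(Add(-14, -25), Pow(Add(24, -2), -1)), Add(-4, 4)), -4) = Add(Mul(Mul(-39, Pow(22, -1)), 0), -4) = Add(Mul(Mul(-39, Rational(1, 22)), 0), -4) = Add(Mul(Rational(-39, 22), 0), -4) = Add(0, -4) = -4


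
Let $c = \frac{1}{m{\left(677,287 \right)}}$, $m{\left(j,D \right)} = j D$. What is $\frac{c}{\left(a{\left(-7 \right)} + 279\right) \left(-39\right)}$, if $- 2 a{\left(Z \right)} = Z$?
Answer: $- \frac{2}{4281378465} \approx -4.6714 \cdot 10^{-10}$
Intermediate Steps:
$a{\left(Z \right)} = - \frac{Z}{2}$
$m{\left(j,D \right)} = D j$
$c = \frac{1}{194299}$ ($c = \frac{1}{287 \cdot 677} = \frac{1}{194299} \approx 5.1467 \cdot 10^{-6}$)
$\frac{c}{\left(a{\left(-7 \right)} + 279\right) \left(-39\right)} = \frac{1}{194299 \left(\left(- \frac{1}{2}\right) \left(-7\right) + 279\right) \left(-39\right)} = \frac{1}{194299 \left(\frac{7}{2} + 279\right) \left(-39\right)} = \frac{1}{194299 \cdot \frac{565}{2} \left(-39\right)} = \frac{1}{194299 \left(- \frac{22035}{2}\right)} = \frac{1}{194299} \left(- \frac{2}{22035}\right) = - \frac{2}{4281378465}$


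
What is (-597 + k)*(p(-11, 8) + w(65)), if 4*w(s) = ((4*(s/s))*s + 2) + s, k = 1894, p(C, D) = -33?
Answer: 252915/4 ≈ 63229.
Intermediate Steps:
w(s) = ½ + 5*s/4 (w(s) = (((4*(s/s))*s + 2) + s)/4 = (((4*1)*s + 2) + s)/4 = ((4*s + 2) + s)/4 = ((2 + 4*s) + s)/4 = (2 + 5*s)/4 = ½ + 5*s/4)
(-597 + k)*(p(-11, 8) + w(65)) = (-597 + 1894)*(-33 + (½ + (5/4)*65)) = 1297*(-33 + (½ + 325/4)) = 1297*(-33 + 327/4) = 1297*(195/4) = 252915/4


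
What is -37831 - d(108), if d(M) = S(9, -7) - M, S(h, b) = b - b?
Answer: -37723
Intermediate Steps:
S(h, b) = 0
d(M) = -M (d(M) = 0 - M = -M)
-37831 - d(108) = -37831 - (-1)*108 = -37831 - 1*(-108) = -37831 + 108 = -37723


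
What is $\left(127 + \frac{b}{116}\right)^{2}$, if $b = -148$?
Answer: $\frac{13293316}{841} \approx 15807.0$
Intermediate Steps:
$\left(127 + \frac{b}{116}\right)^{2} = \left(127 - \frac{148}{116}\right)^{2} = \left(127 - \frac{37}{29}\right)^{2} = \left(\frac{3646}{29}\right)^{2} = \frac{13293316}{841}$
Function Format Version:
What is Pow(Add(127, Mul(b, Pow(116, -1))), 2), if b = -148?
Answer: Rational(13293316, 841) ≈ 15807.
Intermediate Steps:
Pow(Add(127, Mul(b, Pow(116, -1))), 2) = Pow(Add(127, Mul(-148, Pow(116, -1))), 2) = Pow(Add(127, Mul(-148, Rational(1, 116))), 2) = Pow(Add(127, Rational(-37, 29)), 2) = Pow(Rational(3646, 29), 2) = Rational(13293316, 841)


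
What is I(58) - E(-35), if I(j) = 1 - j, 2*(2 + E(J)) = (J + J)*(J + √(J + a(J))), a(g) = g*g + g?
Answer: -1280 + 35*√1155 ≈ -90.515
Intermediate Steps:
a(g) = g + g² (a(g) = g² + g = g + g²)
E(J) = -2 + J*(J + √(J + J*(1 + J))) (E(J) = -2 + ((J + J)*(J + √(J + J*(1 + J))))/2 = -2 + ((2*J)*(J + √(J + J*(1 + J))))/2 = -2 + (2*J*(J + √(J + J*(1 + J))))/2 = -2 + J*(J + √(J + J*(1 + J))))
I(58) - E(-35) = (1 - 1*58) - (-2 + (-35)² - 35*√1155) = (1 - 58) - (-2 + 1225 - 35*√1155) = -57 - (-2 + 1225 - 35*√1155) = -57 - (1223 - 35*√1155) = -57 + (-1223 + 35*√1155) = -1280 + 35*√1155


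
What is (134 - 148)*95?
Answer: -1330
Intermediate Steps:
(134 - 148)*95 = -14*95 = -1330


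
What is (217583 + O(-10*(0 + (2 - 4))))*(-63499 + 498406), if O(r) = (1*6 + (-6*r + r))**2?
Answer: 98471208033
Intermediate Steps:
O(r) = (6 - 5*r)**2
(217583 + O(-10*(0 + (2 - 4))))*(-63499 + 498406) = (217583 + (-6 + 5*(-10*(0 + (2 - 4))))**2)*(-63499 + 498406) = (217583 + (-6 + 5*(-10*(0 - 2)))**2)*434907 = (217583 + (-6 + 5*(-10*(-2)))**2)*434907 = (217583 + (-6 + 5*20)**2)*434907 = (217583 + (-6 + 100)**2)*434907 = (217583 + 94**2)*434907 = (217583 + 8836)*434907 = 226419*434907 = 98471208033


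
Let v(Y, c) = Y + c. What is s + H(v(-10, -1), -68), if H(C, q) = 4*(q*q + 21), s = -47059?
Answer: -28479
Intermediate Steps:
H(C, q) = 84 + 4*q² (H(C, q) = 4*(q² + 21) = 4*(21 + q²) = 84 + 4*q²)
s + H(v(-10, -1), -68) = -47059 + (84 + 4*(-68)²) = -47059 + (84 + 4*4624) = -47059 + (84 + 18496) = -47059 + 18580 = -28479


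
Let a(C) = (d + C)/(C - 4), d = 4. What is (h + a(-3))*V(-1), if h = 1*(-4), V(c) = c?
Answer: 29/7 ≈ 4.1429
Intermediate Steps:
a(C) = (4 + C)/(-4 + C) (a(C) = (4 + C)/(C - 4) = (4 + C)/(-4 + C))
h = -4
(h + a(-3))*V(-1) = (-4 + (4 - 3)/(-4 - 3))*(-1) = (-4 + 1/(-7))*(-1) = (-4 - ⅐*1)*(-1) = (-4 - ⅐)*(-1) = -29/7*(-1) = 29/7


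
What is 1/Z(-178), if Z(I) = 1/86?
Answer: 86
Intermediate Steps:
Z(I) = 1/86
1/Z(-178) = 1/(1/86) = 86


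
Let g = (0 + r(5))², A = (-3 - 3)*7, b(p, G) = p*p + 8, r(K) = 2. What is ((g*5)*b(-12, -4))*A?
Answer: -127680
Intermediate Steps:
b(p, G) = 8 + p² (b(p, G) = p² + 8 = 8 + p²)
A = -42 (A = -6*7 = -42)
g = 4 (g = (0 + 2)² = 2² = 4)
((g*5)*b(-12, -4))*A = ((4*5)*(8 + (-12)²))*(-42) = (20*(8 + 144))*(-42) = (20*152)*(-42) = 3040*(-42) = -127680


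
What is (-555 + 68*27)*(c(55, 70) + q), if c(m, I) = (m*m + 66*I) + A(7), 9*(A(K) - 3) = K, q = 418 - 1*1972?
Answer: 23422231/3 ≈ 7.8074e+6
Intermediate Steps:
q = -1554 (q = 418 - 1972 = -1554)
A(K) = 3 + K/9
c(m, I) = 34/9 + m² + 66*I (c(m, I) = (m*m + 66*I) + (3 + (⅑)*7) = (m² + 66*I) + (3 + 7/9) = (m² + 66*I) + 34/9 = 34/9 + m² + 66*I)
(-555 + 68*27)*(c(55, 70) + q) = (-555 + 68*27)*((34/9 + 55² + 66*70) - 1554) = (-555 + 1836)*((34/9 + 3025 + 4620) - 1554) = 1281*(68839/9 - 1554) = 1281*(54853/9) = 23422231/3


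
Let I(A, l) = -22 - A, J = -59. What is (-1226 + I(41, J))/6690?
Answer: -1289/6690 ≈ -0.19268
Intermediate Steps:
(-1226 + I(41, J))/6690 = (-1226 + (-22 - 1*41))/6690 = (-1226 + (-22 - 41))*(1/6690) = (-1226 - 63)*(1/6690) = -1289*1/6690 = -1289/6690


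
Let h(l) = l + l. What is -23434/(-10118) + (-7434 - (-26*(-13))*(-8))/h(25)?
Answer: -2334322/25295 ≈ -92.284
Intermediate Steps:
h(l) = 2*l
-23434/(-10118) + (-7434 - (-26*(-13))*(-8))/h(25) = -23434/(-10118) + (-7434 - (-26*(-13))*(-8))/((2*25)) = -23434*(-1/10118) + (-7434 - 338*(-8))/50 = 11717/5059 + (-7434 - 1*(-2704))*(1/50) = 11717/5059 + (-7434 + 2704)*(1/50) = 11717/5059 - 4730*1/50 = 11717/5059 - 473/5 = -2334322/25295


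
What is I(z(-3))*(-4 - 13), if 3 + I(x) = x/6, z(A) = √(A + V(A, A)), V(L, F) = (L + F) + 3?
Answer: 51 - 17*I*√6/6 ≈ 51.0 - 6.9402*I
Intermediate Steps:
V(L, F) = 3 + F + L (V(L, F) = (F + L) + 3 = 3 + F + L)
z(A) = √(3 + 3*A) (z(A) = √(A + (3 + A + A)) = √(A + (3 + 2*A)) = √(3 + 3*A))
I(x) = -3 + x/6
I(z(-3))*(-4 - 13) = (-3 + √(3 + 3*(-3))/6)*(-4 - 13) = (-3 + √(3 - 9)/6)*(-17) = (-3 + √(-6)/6)*(-17) = (-3 + (I*√6)/6)*(-17) = (-3 + I*√6/6)*(-17) = 51 - 17*I*√6/6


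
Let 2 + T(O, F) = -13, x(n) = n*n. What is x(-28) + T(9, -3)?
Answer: 769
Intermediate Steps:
x(n) = n²
T(O, F) = -15 (T(O, F) = -2 - 13 = -15)
x(-28) + T(9, -3) = (-28)² - 15 = 784 - 15 = 769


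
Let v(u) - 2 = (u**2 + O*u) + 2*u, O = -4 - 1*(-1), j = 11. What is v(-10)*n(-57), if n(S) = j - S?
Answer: 7616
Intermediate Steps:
O = -3 (O = -4 + 1 = -3)
n(S) = 11 - S
v(u) = 2 + u**2 - u (v(u) = 2 + ((u**2 - 3*u) + 2*u) = 2 + (u**2 - u) = 2 + u**2 - u)
v(-10)*n(-57) = (2 + (-10)**2 - 1*(-10))*(11 - 1*(-57)) = (2 + 100 + 10)*(11 + 57) = 112*68 = 7616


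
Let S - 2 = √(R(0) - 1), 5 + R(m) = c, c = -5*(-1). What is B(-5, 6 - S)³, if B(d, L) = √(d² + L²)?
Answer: 16*√2*(5 - I)^(3/2) ≈ 249.2 - 76.02*I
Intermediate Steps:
c = 5
R(m) = 0 (R(m) = -5 + 5 = 0)
S = 2 + I (S = 2 + √(0 - 1) = 2 + √(-1) = 2 + I ≈ 2.0 + 1.0*I)
B(d, L) = √(L² + d²)
B(-5, 6 - S)³ = (√((6 - (2 + I))² + (-5)²))³ = (√((6 + (-2 - I))² + 25))³ = (√((4 - I)² + 25))³ = (√(25 + (4 - I)²))³ = (25 + (4 - I)²)^(3/2)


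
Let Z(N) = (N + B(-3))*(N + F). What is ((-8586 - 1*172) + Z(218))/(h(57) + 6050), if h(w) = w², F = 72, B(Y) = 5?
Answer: 55912/9299 ≈ 6.0127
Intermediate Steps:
Z(N) = (5 + N)*(72 + N) (Z(N) = (N + 5)*(N + 72) = (5 + N)*(72 + N))
((-8586 - 1*172) + Z(218))/(h(57) + 6050) = ((-8586 - 1*172) + (360 + 218² + 77*218))/(57² + 6050) = ((-8586 - 172) + (360 + 47524 + 16786))/(3249 + 6050) = (-8758 + 64670)/9299 = 55912*(1/9299) = 55912/9299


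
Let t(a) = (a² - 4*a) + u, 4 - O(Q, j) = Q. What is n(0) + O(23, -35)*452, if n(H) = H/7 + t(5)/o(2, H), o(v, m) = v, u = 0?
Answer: -17171/2 ≈ -8585.5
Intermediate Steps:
O(Q, j) = 4 - Q
t(a) = a² - 4*a (t(a) = (a² - 4*a) + 0 = a² - 4*a)
n(H) = 5/2 + H/7 (n(H) = H/7 + (5*(-4 + 5))/2 = H*(⅐) + (5*1)*(½) = H/7 + 5*(½) = H/7 + 5/2 = 5/2 + H/7)
n(0) + O(23, -35)*452 = (5/2 + (⅐)*0) + (4 - 1*23)*452 = (5/2 + 0) + (4 - 23)*452 = 5/2 - 19*452 = 5/2 - 8588 = -17171/2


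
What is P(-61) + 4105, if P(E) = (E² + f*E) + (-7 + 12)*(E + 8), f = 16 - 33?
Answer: 8598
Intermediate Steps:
f = -17
P(E) = 40 + E² - 12*E (P(E) = (E² - 17*E) + (-7 + 12)*(E + 8) = (E² - 17*E) + 5*(8 + E) = (E² - 17*E) + (40 + 5*E) = 40 + E² - 12*E)
P(-61) + 4105 = (40 + (-61)² - 12*(-61)) + 4105 = (40 + 3721 + 732) + 4105 = 4493 + 4105 = 8598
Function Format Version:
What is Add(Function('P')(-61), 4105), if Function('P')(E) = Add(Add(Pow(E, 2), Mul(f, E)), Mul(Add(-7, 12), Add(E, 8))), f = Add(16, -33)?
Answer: 8598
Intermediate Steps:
f = -17
Function('P')(E) = Add(40, Pow(E, 2), Mul(-12, E)) (Function('P')(E) = Add(Add(Pow(E, 2), Mul(-17, E)), Mul(Add(-7, 12), Add(E, 8))) = Add(Add(Pow(E, 2), Mul(-17, E)), Mul(5, Add(8, E))) = Add(Add(Pow(E, 2), Mul(-17, E)), Add(40, Mul(5, E))) = Add(40, Pow(E, 2), Mul(-12, E)))
Add(Function('P')(-61), 4105) = Add(Add(40, Pow(-61, 2), Mul(-12, -61)), 4105) = Add(Add(40, 3721, 732), 4105) = Add(4493, 4105) = 8598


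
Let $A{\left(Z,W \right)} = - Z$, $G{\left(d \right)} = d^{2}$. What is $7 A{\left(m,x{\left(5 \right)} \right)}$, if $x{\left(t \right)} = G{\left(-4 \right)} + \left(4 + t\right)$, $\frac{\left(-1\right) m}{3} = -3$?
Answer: $-63$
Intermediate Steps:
$m = 9$ ($m = \left(-3\right) \left(-3\right) = 9$)
$x{\left(t \right)} = 20 + t$ ($x{\left(t \right)} = \left(-4\right)^{2} + \left(4 + t\right) = 16 + \left(4 + t\right) = 20 + t$)
$7 A{\left(m,x{\left(5 \right)} \right)} = 7 \left(\left(-1\right) 9\right) = 7 \left(-9\right) = -63$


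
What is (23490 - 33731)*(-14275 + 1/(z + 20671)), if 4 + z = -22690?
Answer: 42248990938/289 ≈ 1.4619e+8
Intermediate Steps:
z = -22694 (z = -4 - 22690 = -22694)
(23490 - 33731)*(-14275 + 1/(z + 20671)) = (23490 - 33731)*(-14275 + 1/(-22694 + 20671)) = -10241*(-14275 + 1/(-2023)) = -10241*(-14275 - 1/2023) = -10241*(-28878326/2023) = 42248990938/289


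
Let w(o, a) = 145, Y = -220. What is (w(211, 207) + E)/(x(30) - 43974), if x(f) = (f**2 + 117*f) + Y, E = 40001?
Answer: -20073/19892 ≈ -1.0091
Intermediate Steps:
x(f) = -220 + f**2 + 117*f (x(f) = (f**2 + 117*f) - 220 = -220 + f**2 + 117*f)
(w(211, 207) + E)/(x(30) - 43974) = (145 + 40001)/((-220 + 30**2 + 117*30) - 43974) = 40146/((-220 + 900 + 3510) - 43974) = 40146/(4190 - 43974) = 40146/(-39784) = 40146*(-1/39784) = -20073/19892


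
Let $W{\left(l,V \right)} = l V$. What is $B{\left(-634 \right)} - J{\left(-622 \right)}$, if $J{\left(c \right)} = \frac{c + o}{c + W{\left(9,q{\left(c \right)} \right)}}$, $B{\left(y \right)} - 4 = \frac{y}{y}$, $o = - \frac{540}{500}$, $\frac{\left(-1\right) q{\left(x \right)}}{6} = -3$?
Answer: $\frac{41923}{11500} \approx 3.6455$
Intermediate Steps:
$q{\left(x \right)} = 18$ ($q{\left(x \right)} = \left(-6\right) \left(-3\right) = 18$)
$W{\left(l,V \right)} = V l$
$o = - \frac{27}{25}$ ($o = \left(-540\right) \frac{1}{500} = - \frac{27}{25} \approx -1.08$)
$B{\left(y \right)} = 5$ ($B{\left(y \right)} = 4 + \frac{y}{y} = 4 + 1 = 5$)
$J{\left(c \right)} = \frac{- \frac{27}{25} + c}{162 + c}$ ($J{\left(c \right)} = \frac{c - \frac{27}{25}}{c + 18 \cdot 9} = \frac{- \frac{27}{25} + c}{c + 162} = \frac{- \frac{27}{25} + c}{162 + c}$)
$B{\left(-634 \right)} - J{\left(-622 \right)} = 5 - \frac{- \frac{27}{25} - 622}{162 - 622} = 5 - \frac{1}{-460} \left(- \frac{15577}{25}\right) = 5 - \left(- \frac{1}{460}\right) \left(- \frac{15577}{25}\right) = 5 - \frac{15577}{11500} = \frac{41923}{11500}$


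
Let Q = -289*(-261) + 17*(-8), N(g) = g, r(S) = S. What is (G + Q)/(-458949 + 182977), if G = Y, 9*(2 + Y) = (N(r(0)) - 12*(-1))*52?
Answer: -226081/827916 ≈ -0.27307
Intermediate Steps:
Q = 75293 (Q = 75429 - 136 = 75293)
Y = 202/3 (Y = -2 + ((0 - 12*(-1))*52)/9 = -2 + ((0 + 12)*52)/9 = -2 + (12*52)/9 = -2 + (⅑)*624 = -2 + 208/3 = 202/3 ≈ 67.333)
G = 202/3 ≈ 67.333
(G + Q)/(-458949 + 182977) = (202/3 + 75293)/(-458949 + 182977) = (226081/3)/(-275972) = (226081/3)*(-1/275972) = -226081/827916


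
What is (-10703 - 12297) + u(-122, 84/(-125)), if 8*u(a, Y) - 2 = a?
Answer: -23015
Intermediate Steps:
u(a, Y) = ¼ + a/8
(-10703 - 12297) + u(-122, 84/(-125)) = (-10703 - 12297) + (¼ + (⅛)*(-122)) = -23000 + (¼ - 61/4) = -23000 - 15 = -23015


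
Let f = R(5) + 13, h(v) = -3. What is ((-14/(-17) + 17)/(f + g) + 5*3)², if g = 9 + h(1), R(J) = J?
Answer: 4583881/18496 ≈ 247.83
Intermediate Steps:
g = 6 (g = 9 - 3 = 6)
f = 18 (f = 5 + 13 = 18)
((-14/(-17) + 17)/(f + g) + 5*3)² = ((-14/(-17) + 17)/(18 + 6) + 5*3)² = ((-14*(-1/17) + 17)/24 + 15)² = ((14/17 + 17)*(1/24) + 15)² = ((303/17)*(1/24) + 15)² = (101/136 + 15)² = (2141/136)² = 4583881/18496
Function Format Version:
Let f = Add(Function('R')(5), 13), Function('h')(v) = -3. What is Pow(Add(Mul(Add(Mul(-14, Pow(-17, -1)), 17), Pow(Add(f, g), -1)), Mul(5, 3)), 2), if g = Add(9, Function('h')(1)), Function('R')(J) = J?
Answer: Rational(4583881, 18496) ≈ 247.83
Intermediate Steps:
g = 6 (g = Add(9, -3) = 6)
f = 18 (f = Add(5, 13) = 18)
Pow(Add(Mul(Add(Mul(-14, Pow(-17, -1)), 17), Pow(Add(f, g), -1)), Mul(5, 3)), 2) = Pow(Add(Mul(Add(Mul(-14, Pow(-17, -1)), 17), Pow(Add(18, 6), -1)), Mul(5, 3)), 2) = Pow(Add(Mul(Add(Mul(-14, Rational(-1, 17)), 17), Pow(24, -1)), 15), 2) = Pow(Add(Mul(Add(Rational(14, 17), 17), Rational(1, 24)), 15), 2) = Pow(Add(Mul(Rational(303, 17), Rational(1, 24)), 15), 2) = Pow(Add(Rational(101, 136), 15), 2) = Pow(Rational(2141, 136), 2) = Rational(4583881, 18496)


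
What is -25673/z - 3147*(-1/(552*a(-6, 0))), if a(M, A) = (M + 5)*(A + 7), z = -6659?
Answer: 26081533/8576792 ≈ 3.0409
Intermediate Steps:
a(M, A) = (5 + M)*(7 + A)
-25673/z - 3147*(-1/(552*a(-6, 0))) = -25673/(-6659) - 3147*(-1/(552*(35 + 5*0 + 7*(-6) + 0*(-6)))) = -25673*(-1/6659) - 3147*(-1/(552*(35 + 0 - 42 + 0))) = 25673/6659 - 3147/((-552*(-7))) = 25673/6659 - 3147/3864 = 25673/6659 - 3147*1/3864 = 25673/6659 - 1049/1288 = 26081533/8576792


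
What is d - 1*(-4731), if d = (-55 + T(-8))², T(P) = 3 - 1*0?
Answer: 7435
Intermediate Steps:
T(P) = 3 (T(P) = 3 + 0 = 3)
d = 2704 (d = (-55 + 3)² = (-52)² = 2704)
d - 1*(-4731) = 2704 - 1*(-4731) = 2704 + 4731 = 7435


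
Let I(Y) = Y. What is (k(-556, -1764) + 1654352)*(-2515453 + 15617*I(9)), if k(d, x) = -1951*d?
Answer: -6505107589200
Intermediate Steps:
(k(-556, -1764) + 1654352)*(-2515453 + 15617*I(9)) = (-1951*(-556) + 1654352)*(-2515453 + 15617*9) = (1084756 + 1654352)*(-2515453 + 140553) = 2739108*(-2374900) = -6505107589200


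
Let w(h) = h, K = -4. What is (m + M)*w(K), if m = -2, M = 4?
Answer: -8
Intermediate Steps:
(m + M)*w(K) = (-2 + 4)*(-4) = 2*(-4) = -8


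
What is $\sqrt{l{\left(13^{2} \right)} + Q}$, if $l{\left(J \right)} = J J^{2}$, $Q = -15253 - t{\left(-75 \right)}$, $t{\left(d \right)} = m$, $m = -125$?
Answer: $\sqrt{4811681} \approx 2193.6$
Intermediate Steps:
$t{\left(d \right)} = -125$
$Q = -15128$ ($Q = -15253 - -125 = -15253 + 125 = -15128$)
$l{\left(J \right)} = J^{3}$
$\sqrt{l{\left(13^{2} \right)} + Q} = \sqrt{\left(13^{2}\right)^{3} - 15128} = \sqrt{169^{3} - 15128} = \sqrt{4826809 - 15128} = \sqrt{4811681}$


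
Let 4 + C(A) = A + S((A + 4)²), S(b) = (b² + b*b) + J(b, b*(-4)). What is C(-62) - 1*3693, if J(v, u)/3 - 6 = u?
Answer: 22588883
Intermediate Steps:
J(v, u) = 18 + 3*u
S(b) = 18 - 12*b + 2*b² (S(b) = (b² + b*b) + (18 + 3*(b*(-4))) = (b² + b²) + (18 + 3*(-4*b)) = 2*b² + (18 - 12*b) = 18 - 12*b + 2*b²)
C(A) = 14 + A - 12*(4 + A)² + 2*(4 + A)⁴ (C(A) = -4 + (A + (18 - 12*(A + 4)² + 2*((A + 4)²)²)) = -4 + (A + (18 - 12*(4 + A)² + 2*((4 + A)²)²)) = -4 + (A + (18 - 12*(4 + A)² + 2*(4 + A)⁴)) = -4 + (18 + A - 12*(4 + A)² + 2*(4 + A)⁴) = 14 + A - 12*(4 + A)² + 2*(4 + A)⁴)
C(-62) - 1*3693 = (14 - 62 - 12*(4 - 62)² + 2*(4 - 62)⁴) - 1*3693 = (14 - 62 - 12*(-58)² + 2*(-58)⁴) - 3693 = (14 - 62 - 12*3364 + 2*11316496) - 3693 = (14 - 62 - 40368 + 22632992) - 3693 = 22592576 - 3693 = 22588883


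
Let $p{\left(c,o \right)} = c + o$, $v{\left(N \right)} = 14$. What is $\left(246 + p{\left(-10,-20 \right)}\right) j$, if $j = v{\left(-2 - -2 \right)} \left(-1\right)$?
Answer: $-3024$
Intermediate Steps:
$j = -14$ ($j = 14 \left(-1\right) = -14$)
$\left(246 + p{\left(-10,-20 \right)}\right) j = \left(246 - 30\right) \left(-14\right) = 216 \left(-14\right) = -3024$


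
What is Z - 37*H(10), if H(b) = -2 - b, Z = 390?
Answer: 834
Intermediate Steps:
Z - 37*H(10) = 390 - 37*(-2 - 1*10) = 390 - 37*(-2 - 10) = 390 - 37*(-12) = 390 + 444 = 834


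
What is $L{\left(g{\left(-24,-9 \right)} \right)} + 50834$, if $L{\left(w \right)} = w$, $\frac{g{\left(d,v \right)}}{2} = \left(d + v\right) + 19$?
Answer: $50806$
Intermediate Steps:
$g{\left(d,v \right)} = 38 + 2 d + 2 v$ ($g{\left(d,v \right)} = 2 \left(\left(d + v\right) + 19\right) = 2 \left(19 + d + v\right) = 38 + 2 d + 2 v$)
$L{\left(g{\left(-24,-9 \right)} \right)} + 50834 = \left(38 + 2 \left(-24\right) + 2 \left(-9\right)\right) + 50834 = \left(38 - 48 - 18\right) + 50834 = -28 + 50834 = 50806$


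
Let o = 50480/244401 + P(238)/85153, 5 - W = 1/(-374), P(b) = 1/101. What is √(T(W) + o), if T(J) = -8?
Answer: I*√34433295676953731456370099/2101959313653 ≈ 2.7917*I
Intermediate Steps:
P(b) = 1/101
W = 1871/374 (W = 5 - 1/(-374) = 5 - 1*(-1/374) = 5 + 1/374 = 1871/374 ≈ 5.0027)
o = 434151111841/2101959313653 (o = 50480/244401 + (1/101)/85153 = 50480*(1/244401) + (1/101)*(1/85153) = 50480/244401 + 1/8600453 = 434151111841/2101959313653 ≈ 0.20655)
√(T(W) + o) = √(-8 + 434151111841/2101959313653) = √(-16381523397383/2101959313653) = I*√34433295676953731456370099/2101959313653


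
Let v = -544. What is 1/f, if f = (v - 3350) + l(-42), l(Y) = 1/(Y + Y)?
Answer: -84/327097 ≈ -0.00025680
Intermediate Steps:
l(Y) = 1/(2*Y)
f = -327097/84 (f = (-544 - 3350) + (½)/(-42) = -3894 + (½)*(-1/42) = -3894 - 1/84 = -327097/84 ≈ -3894.0)
1/f = 1/(-327097/84) = -84/327097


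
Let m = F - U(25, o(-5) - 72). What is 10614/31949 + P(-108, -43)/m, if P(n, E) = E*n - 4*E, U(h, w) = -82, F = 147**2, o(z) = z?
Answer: 384094658/693005759 ≈ 0.55424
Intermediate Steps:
F = 21609
P(n, E) = -4*E + E*n
m = 21691 (m = 21609 - 1*(-82) = 21609 + 82 = 21691)
10614/31949 + P(-108, -43)/m = 10614/31949 - 43*(-4 - 108)/21691 = 10614*(1/31949) - 43*(-112)*(1/21691) = 10614/31949 + 4816*(1/21691) = 10614/31949 + 4816/21691 = 384094658/693005759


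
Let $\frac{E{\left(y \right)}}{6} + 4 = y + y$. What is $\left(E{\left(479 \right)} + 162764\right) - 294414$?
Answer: $-125926$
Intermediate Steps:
$E{\left(y \right)} = -24 + 12 y$ ($E{\left(y \right)} = -24 + 6 \left(y + y\right) = -24 + 6 \cdot 2 y = -24 + 12 y$)
$\left(E{\left(479 \right)} + 162764\right) - 294414 = \left(\left(-24 + 12 \cdot 479\right) + 162764\right) - 294414 = \left(\left(-24 + 5748\right) + 162764\right) - 294414 = \left(5724 + 162764\right) - 294414 = 168488 - 294414 = -125926$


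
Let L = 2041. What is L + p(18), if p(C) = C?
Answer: 2059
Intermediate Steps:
L + p(18) = 2041 + 18 = 2059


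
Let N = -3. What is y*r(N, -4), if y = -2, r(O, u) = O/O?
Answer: -2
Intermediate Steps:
r(O, u) = 1
y*r(N, -4) = -2*1 = -2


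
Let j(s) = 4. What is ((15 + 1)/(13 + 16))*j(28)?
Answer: 64/29 ≈ 2.2069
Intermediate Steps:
((15 + 1)/(13 + 16))*j(28) = ((15 + 1)/(13 + 16))*4 = (16/29)*4 = 64/29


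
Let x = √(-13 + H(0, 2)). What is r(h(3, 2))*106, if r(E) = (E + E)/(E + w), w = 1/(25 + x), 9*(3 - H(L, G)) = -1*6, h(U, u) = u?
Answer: 1645544/7915 + 848*I*√21/7915 ≈ 207.9 + 0.49097*I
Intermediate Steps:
H(L, G) = 11/3 (H(L, G) = 3 - (-1)*6/9 = 3 - ⅑*(-6) = 3 + ⅔ = 11/3)
x = 2*I*√21/3 (x = √(-13 + 11/3) = √(-28/3) = 2*I*√21/3 ≈ 3.055*I)
w = 1/(25 + 2*I*√21/3) ≈ 0.039411 - 0.0048162*I
r(E) = 2*E/(75/1903 + E - 2*I*√21/1903) (r(E) = (E + E)/(E + (75/1903 - 2*I*√21/1903)) = (2*E)/(75/1903 + E - 2*I*√21/1903) = 2*E/(75/1903 + E - 2*I*√21/1903))
r(h(3, 2))*106 = (2*2*(75 + 2*I*√21)/(3 + 2*(75 + 2*I*√21)))*106 = (2*2*(75 + 2*I*√21)/(3 + (150 + 4*I*√21)))*106 = (2*2*(75 + 2*I*√21)/(153 + 4*I*√21))*106 = (4*(75 + 2*I*√21)/(153 + 4*I*√21))*106 = 424*(75 + 2*I*√21)/(153 + 4*I*√21)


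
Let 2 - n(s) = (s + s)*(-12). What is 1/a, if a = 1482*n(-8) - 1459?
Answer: -1/283039 ≈ -3.5331e-6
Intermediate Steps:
n(s) = 2 + 24*s (n(s) = 2 - (s + s)*(-12) = 2 - 2*s*(-12) = 2 - (-24)*s = 2 + 24*s)
a = -283039 (a = 1482*(2 + 24*(-8)) - 1459 = 1482*(2 - 192) - 1459 = 1482*(-190) - 1459 = -281580 - 1459 = -283039)
1/a = 1/(-283039) = -1/283039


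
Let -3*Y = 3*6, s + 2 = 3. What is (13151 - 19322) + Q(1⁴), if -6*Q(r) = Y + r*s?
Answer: -37021/6 ≈ -6170.2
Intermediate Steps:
s = 1 (s = -2 + 3 = 1)
Y = -6 ≈ -6.0000
Q(r) = 1 - r/6 (Q(r) = -(-6 + r*1)/6 = -(-6 + r)/6 = 1 - r/6)
(13151 - 19322) + Q(1⁴) = (13151 - 19322) + (1 - ⅙*1⁴) = -6171 + (1 - ⅙*1) = -6171 + (1 - ⅙) = -6171 + ⅚ = -37021/6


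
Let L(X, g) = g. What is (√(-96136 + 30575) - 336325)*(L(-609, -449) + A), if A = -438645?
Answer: 147678289550 - 439094*I*√65561 ≈ 1.4768e+11 - 1.1243e+8*I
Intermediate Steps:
(√(-96136 + 30575) - 336325)*(L(-609, -449) + A) = (√(-96136 + 30575) - 336325)*(-449 - 438645) = (√(-65561) - 336325)*(-439094) = (I*√65561 - 336325)*(-439094) = (-336325 + I*√65561)*(-439094) = 147678289550 - 439094*I*√65561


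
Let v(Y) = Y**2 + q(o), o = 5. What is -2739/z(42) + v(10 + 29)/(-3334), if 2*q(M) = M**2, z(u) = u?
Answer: -3065411/46676 ≈ -65.674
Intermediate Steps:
q(M) = M**2/2
v(Y) = 25/2 + Y**2 (v(Y) = Y**2 + (1/2)*5**2 = Y**2 + (1/2)*25 = Y**2 + 25/2 = 25/2 + Y**2)
-2739/z(42) + v(10 + 29)/(-3334) = -2739/42 + (25/2 + (10 + 29)**2)/(-3334) = -2739*1/42 + (25/2 + 39**2)*(-1/3334) = -913/14 + (25/2 + 1521)*(-1/3334) = -913/14 + (3067/2)*(-1/3334) = -913/14 - 3067/6668 = -3065411/46676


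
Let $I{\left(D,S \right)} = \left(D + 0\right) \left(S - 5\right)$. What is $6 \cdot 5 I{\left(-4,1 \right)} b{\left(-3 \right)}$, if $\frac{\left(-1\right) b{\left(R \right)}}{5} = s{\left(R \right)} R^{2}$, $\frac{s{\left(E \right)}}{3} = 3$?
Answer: $-194400$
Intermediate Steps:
$s{\left(E \right)} = 9$ ($s{\left(E \right)} = 3 \cdot 3 = 9$)
$I{\left(D,S \right)} = D \left(-5 + S\right)$
$b{\left(R \right)} = - 45 R^{2}$ ($b{\left(R \right)} = - 5 \cdot 9 R^{2} = - 45 R^{2}$)
$6 \cdot 5 I{\left(-4,1 \right)} b{\left(-3 \right)} = 6 \cdot 5 \left(- 4 \left(-5 + 1\right)\right) \left(- 45 \left(-3\right)^{2}\right) = 30 \left(\left(-4\right) \left(-4\right)\right) \left(\left(-45\right) 9\right) = 30 \cdot 16 \left(-405\right) = 480 \left(-405\right) = -194400$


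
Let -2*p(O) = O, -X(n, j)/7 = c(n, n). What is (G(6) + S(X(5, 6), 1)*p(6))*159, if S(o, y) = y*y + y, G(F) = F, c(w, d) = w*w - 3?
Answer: 0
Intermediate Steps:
c(w, d) = -3 + w**2 (c(w, d) = w**2 - 3 = -3 + w**2)
X(n, j) = 21 - 7*n**2 (X(n, j) = -7*(-3 + n**2) = 21 - 7*n**2)
p(O) = -O/2
S(o, y) = y + y**2 (S(o, y) = y**2 + y = y + y**2)
(G(6) + S(X(5, 6), 1)*p(6))*159 = (6 + (1*(1 + 1))*(-1/2*6))*159 = (6 + (1*2)*(-3))*159 = (6 + 2*(-3))*159 = (6 - 6)*159 = 0*159 = 0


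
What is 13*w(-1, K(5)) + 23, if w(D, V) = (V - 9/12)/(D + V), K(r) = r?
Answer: 589/16 ≈ 36.813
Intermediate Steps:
w(D, V) = (-3/4 + V)/(D + V) (w(D, V) = (V - 9*1/12)/(D + V) = (V - 3/4)/(D + V) = (-3/4 + V)/(D + V))
13*w(-1, K(5)) + 23 = 13*((-3/4 + 5)/(-1 + 5)) + 23 = 13*((17/4)/4) + 23 = 13*((1/4)*(17/4)) + 23 = 13*(17/16) + 23 = 221/16 + 23 = 589/16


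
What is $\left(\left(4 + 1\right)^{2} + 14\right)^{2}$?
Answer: $1521$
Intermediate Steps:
$\left(\left(4 + 1\right)^{2} + 14\right)^{2} = \left(5^{2} + 14\right)^{2} = \left(25 + 14\right)^{2} = 39^{2} = 1521$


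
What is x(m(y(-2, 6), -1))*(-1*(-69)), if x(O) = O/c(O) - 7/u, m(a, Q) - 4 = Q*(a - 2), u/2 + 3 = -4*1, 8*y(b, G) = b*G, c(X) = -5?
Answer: -69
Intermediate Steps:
y(b, G) = G*b/8 (y(b, G) = (b*G)/8 = (G*b)/8 = G*b/8)
u = -14 (u = -6 + 2*(-4*1) = -6 + 2*(-4) = -6 - 8 = -14)
m(a, Q) = 4 + Q*(-2 + a) (m(a, Q) = 4 + Q*(a - 2) = 4 + Q*(-2 + a))
x(O) = 1/2 - O/5 (x(O) = O/(-5) - 7/(-14) = O*(-1/5) - 7*(-1/14) = -O/5 + 1/2 = 1/2 - O/5)
x(m(y(-2, 6), -1))*(-1*(-69)) = (1/2 - (4 - 2*(-1) - 6*(-2)/8)/5)*(-1*(-69)) = (1/2 - (4 + 2 - 1*(-3/2))/5)*69 = (1/2 - (4 + 2 + 3/2)/5)*69 = (1/2 - 1/5*15/2)*69 = (1/2 - 3/2)*69 = -1*69 = -69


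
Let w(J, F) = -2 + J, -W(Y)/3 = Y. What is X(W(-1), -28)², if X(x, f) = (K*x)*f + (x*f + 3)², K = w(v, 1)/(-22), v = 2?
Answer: 43046721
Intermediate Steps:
W(Y) = -3*Y
K = 0 (K = (-2 + 2)/(-22) = 0*(-1/22) = 0)
X(x, f) = (3 + f*x)² (X(x, f) = (0*x)*f + (x*f + 3)² = 0*f + (f*x + 3)² = 0 + (3 + f*x)² = (3 + f*x)²)
X(W(-1), -28)² = ((3 - (-84)*(-1))²)² = ((3 - 28*3)²)² = ((3 - 84)²)² = ((-81)²)² = 6561² = 43046721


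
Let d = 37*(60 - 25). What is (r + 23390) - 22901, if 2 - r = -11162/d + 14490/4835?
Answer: 621902859/1252265 ≈ 496.62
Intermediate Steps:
d = 1295 (d = 37*35 = 1295)
r = 9545274/1252265 (r = 2 - (-11162/1295 + 14490/4835) = 2 - (-11162*1/1295 + 14490*(1/4835)) = 2 - (-11162/1295 + 2898/967) = 2 - 1*(-7040744/1252265) = 2 + 7040744/1252265 = 9545274/1252265 ≈ 7.6224)
(r + 23390) - 22901 = (9545274/1252265 + 23390) - 22901 = 29300023624/1252265 - 22901 = 621902859/1252265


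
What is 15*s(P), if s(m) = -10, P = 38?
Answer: -150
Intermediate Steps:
15*s(P) = 15*(-10) = -150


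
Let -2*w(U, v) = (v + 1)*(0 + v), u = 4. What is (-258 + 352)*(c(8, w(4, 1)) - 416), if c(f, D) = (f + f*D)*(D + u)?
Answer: -39104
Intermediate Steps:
w(U, v) = -v*(1 + v)/2 (w(U, v) = -(v + 1)*(0 + v)/2 = -(1 + v)*v/2 = -v*(1 + v)/2)
c(f, D) = (4 + D)*(f + D*f) (c(f, D) = (f + f*D)*(D + 4) = (f + D*f)*(4 + D) = (4 + D)*(f + D*f))
(-258 + 352)*(c(8, w(4, 1)) - 416) = (-258 + 352)*(8*(4 + (-½*1*(1 + 1))² + 5*(-½*1*(1 + 1))) - 416) = 94*(8*(4 + (-½*1*2)² + 5*(-½*1*2)) - 416) = 94*(8*(4 + (-1)² + 5*(-1)) - 416) = 94*(8*(4 + 1 - 5) - 416) = 94*(8*0 - 416) = 94*(0 - 416) = 94*(-416) = -39104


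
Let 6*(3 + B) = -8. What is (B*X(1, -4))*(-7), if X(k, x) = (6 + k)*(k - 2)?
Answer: -637/3 ≈ -212.33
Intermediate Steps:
X(k, x) = (-2 + k)*(6 + k) (X(k, x) = (6 + k)*(-2 + k) = (-2 + k)*(6 + k))
B = -13/3 (B = -3 + (⅙)*(-8) = -3 - 4/3 = -13/3 ≈ -4.3333)
(B*X(1, -4))*(-7) = -13*(-12 + 1² + 4*1)/3*(-7) = -13*(-12 + 1 + 4)/3*(-7) = -13/3*(-7)*(-7) = (91/3)*(-7) = -637/3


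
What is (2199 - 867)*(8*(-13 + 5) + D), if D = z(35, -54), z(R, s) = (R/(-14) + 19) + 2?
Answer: -60606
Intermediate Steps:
z(R, s) = 21 - R/14 (z(R, s) = (R*(-1/14) + 19) + 2 = (-R/14 + 19) + 2 = (19 - R/14) + 2 = 21 - R/14)
D = 37/2 (D = 21 - 1/14*35 = 21 - 5/2 = 37/2 ≈ 18.500)
(2199 - 867)*(8*(-13 + 5) + D) = (2199 - 867)*(8*(-13 + 5) + 37/2) = 1332*(8*(-8) + 37/2) = 1332*(-64 + 37/2) = 1332*(-91/2) = -60606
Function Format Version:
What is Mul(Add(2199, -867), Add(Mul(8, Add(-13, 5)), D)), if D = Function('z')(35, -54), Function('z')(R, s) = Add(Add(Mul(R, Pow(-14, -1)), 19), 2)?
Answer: -60606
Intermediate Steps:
Function('z')(R, s) = Add(21, Mul(Rational(-1, 14), R)) (Function('z')(R, s) = Add(Add(Mul(R, Rational(-1, 14)), 19), 2) = Add(Add(Mul(Rational(-1, 14), R), 19), 2) = Add(Add(19, Mul(Rational(-1, 14), R)), 2) = Add(21, Mul(Rational(-1, 14), R)))
D = Rational(37, 2) (D = Add(21, Mul(Rational(-1, 14), 35)) = Add(21, Rational(-5, 2)) = Rational(37, 2) ≈ 18.500)
Mul(Add(2199, -867), Add(Mul(8, Add(-13, 5)), D)) = Mul(Add(2199, -867), Add(Mul(8, Add(-13, 5)), Rational(37, 2))) = Mul(1332, Add(Mul(8, -8), Rational(37, 2))) = Mul(1332, Add(-64, Rational(37, 2))) = Mul(1332, Rational(-91, 2)) = -60606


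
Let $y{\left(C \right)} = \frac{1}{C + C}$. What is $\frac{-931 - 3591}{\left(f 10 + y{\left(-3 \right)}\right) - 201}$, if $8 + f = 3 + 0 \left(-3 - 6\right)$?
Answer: $\frac{27132}{1507} \approx 18.004$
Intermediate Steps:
$f = -5$ ($f = -8 + \left(3 + 0 \left(-3 - 6\right)\right) = -8 + \left(3 + 0 \left(-9\right)\right) = -8 + \left(3 + 0\right) = -8 + 3 = -5$)
$y{\left(C \right)} = \frac{1}{2 C}$
$\frac{-931 - 3591}{\left(f 10 + y{\left(-3 \right)}\right) - 201} = \frac{-931 - 3591}{\left(\left(-5\right) 10 + \frac{1}{2 \left(-3\right)}\right) - 201} = - \frac{4522}{\left(-50 + \frac{1}{2} \left(- \frac{1}{3}\right)\right) - 201} = - \frac{4522}{\left(-50 - \frac{1}{6}\right) - 201} = - \frac{4522}{- \frac{301}{6} - 201} = - \frac{4522}{- \frac{1507}{6}} = \left(-4522\right) \left(- \frac{6}{1507}\right) = \frac{27132}{1507}$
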